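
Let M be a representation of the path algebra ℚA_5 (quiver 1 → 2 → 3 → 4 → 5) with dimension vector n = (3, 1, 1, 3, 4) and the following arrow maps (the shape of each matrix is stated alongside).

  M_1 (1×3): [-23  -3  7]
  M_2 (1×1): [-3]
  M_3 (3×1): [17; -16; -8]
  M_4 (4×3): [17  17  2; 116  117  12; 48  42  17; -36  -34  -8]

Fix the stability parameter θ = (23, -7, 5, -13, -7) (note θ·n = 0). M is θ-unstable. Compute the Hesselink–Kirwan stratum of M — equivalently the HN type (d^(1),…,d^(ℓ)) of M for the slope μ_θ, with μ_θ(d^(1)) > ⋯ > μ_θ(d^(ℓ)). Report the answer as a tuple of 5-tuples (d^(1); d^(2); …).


Barcode: M ≅ I[1,1]^2, I[1,5], I[4,5]^2, I[5,5]. HN layers by μ_θ (4 steps, strictly decreasing):
  μ^(1)=23; μ^(2)=1/5; μ^(3)=-7; μ^(4)=-13

((2, 0, 0, 0, 0); (1, 1, 1, 1, 1); (0, 0, 0, 0, 3); (0, 0, 0, 2, 0))


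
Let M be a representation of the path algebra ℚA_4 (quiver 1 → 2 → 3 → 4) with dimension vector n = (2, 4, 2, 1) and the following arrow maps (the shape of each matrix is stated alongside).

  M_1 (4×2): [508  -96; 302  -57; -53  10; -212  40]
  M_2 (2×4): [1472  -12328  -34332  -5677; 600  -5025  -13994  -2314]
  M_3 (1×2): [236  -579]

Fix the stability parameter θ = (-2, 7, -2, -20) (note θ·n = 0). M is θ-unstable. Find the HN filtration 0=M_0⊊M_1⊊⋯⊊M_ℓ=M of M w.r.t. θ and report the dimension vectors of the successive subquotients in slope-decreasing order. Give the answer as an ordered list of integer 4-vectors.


Interval decomposition of M: I[1,2], I[1,4], I[2,2], I[2,3].
HN type (ℓ=4): μ^(1)=7; μ^(2)=5/2; μ^(3)=-2; μ^(4)=-17/4

((0, 2, 0, 0); (0, 1, 1, 0); (1, 0, 0, 0); (1, 1, 1, 1))


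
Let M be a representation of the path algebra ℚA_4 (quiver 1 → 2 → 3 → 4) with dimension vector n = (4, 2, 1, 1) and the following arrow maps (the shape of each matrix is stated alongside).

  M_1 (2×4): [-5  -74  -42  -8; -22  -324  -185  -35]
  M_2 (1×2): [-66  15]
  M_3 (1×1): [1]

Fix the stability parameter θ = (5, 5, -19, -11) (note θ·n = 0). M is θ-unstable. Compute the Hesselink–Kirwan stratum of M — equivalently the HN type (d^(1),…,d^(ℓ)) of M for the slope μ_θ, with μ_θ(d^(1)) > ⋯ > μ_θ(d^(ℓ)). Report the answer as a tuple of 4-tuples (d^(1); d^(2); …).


Via rank(M_{q-1}∘⋯∘M_p): M ≅ I[1,1]^2, I[1,2], I[1,4].
μ_θ-semistable layers: μ^(1)=5; μ^(2)=-5

((3, 1, 0, 0); (1, 1, 1, 1))


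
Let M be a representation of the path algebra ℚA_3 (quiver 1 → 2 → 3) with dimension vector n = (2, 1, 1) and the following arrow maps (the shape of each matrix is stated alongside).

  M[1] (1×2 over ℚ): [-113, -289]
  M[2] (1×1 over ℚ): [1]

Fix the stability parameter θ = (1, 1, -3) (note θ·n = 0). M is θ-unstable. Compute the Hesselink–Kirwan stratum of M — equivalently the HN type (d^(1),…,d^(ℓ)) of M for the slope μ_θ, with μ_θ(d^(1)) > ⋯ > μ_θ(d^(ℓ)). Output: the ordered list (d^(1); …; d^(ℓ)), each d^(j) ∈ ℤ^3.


Via rank(M_{q-1}∘⋯∘M_p): M ≅ I[1,1], I[1,3].
μ_θ-semistable layers: μ^(1)=1; μ^(2)=-1/3

((1, 0, 0); (1, 1, 1))


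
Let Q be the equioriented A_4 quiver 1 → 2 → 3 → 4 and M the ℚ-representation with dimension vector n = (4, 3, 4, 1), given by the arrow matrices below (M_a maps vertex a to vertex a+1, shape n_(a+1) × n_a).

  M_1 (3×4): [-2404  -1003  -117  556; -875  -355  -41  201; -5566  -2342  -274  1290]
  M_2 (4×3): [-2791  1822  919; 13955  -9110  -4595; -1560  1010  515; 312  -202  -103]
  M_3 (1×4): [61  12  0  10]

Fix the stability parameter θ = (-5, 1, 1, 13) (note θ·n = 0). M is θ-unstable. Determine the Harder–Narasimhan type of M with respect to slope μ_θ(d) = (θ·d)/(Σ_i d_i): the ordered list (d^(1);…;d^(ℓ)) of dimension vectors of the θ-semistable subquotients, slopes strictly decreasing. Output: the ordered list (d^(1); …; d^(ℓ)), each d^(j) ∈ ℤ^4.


Interval decomposition of M: I[1,1]^2, I[1,2], I[1,4], I[2,3], I[3,3]^2.
HN type (ℓ=3): μ^(1)=13; μ^(2)=1; μ^(3)=-5

((0, 0, 0, 1); (0, 3, 4, 0); (4, 0, 0, 0))


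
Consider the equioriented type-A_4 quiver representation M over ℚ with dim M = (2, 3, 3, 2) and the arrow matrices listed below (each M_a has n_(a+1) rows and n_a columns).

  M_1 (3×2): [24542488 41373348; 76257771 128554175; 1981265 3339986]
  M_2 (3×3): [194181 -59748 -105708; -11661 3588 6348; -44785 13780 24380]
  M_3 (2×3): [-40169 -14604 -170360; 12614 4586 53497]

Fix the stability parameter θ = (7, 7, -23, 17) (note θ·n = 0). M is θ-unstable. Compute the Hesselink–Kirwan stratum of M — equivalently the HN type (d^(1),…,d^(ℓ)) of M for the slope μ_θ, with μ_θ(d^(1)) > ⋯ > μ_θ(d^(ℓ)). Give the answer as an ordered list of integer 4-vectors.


Interval decomposition of M: I[1,2]^2, I[2,4], I[3,3], I[3,4].
HN type (ℓ=4): μ^(1)=17; μ^(2)=7; μ^(3)=-8; μ^(4)=-23

((0, 0, 0, 2); (2, 2, 0, 0); (0, 1, 1, 0); (0, 0, 2, 0))


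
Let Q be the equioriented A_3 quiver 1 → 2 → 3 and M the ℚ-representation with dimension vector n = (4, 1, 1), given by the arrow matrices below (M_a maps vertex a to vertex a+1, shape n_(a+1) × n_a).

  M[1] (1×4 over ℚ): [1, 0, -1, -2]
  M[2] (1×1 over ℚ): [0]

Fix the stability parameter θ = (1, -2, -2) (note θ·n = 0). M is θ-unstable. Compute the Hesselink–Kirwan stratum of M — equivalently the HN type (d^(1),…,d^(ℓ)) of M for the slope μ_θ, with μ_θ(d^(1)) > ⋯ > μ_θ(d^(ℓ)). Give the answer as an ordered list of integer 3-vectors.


Interval decomposition of M: I[1,1]^3, I[1,2], I[3,3].
HN type (ℓ=3): μ^(1)=1; μ^(2)=-1/2; μ^(3)=-2

((3, 0, 0); (1, 1, 0); (0, 0, 1))


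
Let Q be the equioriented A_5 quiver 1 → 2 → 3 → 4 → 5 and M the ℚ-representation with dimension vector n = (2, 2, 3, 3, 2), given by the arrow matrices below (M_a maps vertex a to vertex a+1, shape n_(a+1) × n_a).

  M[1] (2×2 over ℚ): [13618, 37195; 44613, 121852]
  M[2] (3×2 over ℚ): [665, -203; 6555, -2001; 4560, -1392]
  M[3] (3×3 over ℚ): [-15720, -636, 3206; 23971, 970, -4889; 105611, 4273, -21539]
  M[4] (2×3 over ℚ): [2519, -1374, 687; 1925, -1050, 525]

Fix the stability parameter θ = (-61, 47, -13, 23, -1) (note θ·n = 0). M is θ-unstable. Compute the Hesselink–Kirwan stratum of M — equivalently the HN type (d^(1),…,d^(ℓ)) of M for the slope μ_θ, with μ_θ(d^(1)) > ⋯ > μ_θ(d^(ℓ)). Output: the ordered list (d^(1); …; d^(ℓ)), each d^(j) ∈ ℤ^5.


Interval decomposition of M: I[1,2], I[1,4], I[3,4], I[3,5], I[5,5].
HN type (ℓ=7): μ^(1)=47; μ^(2)=23; μ^(3)=17; μ^(4)=11; μ^(5)=-1; μ^(6)=-13; μ^(7)=-61

((0, 1, 0, 0, 0); (0, 0, 0, 2, 0); (0, 1, 1, 0, 0); (0, 0, 0, 1, 1); (0, 0, 0, 0, 1); (0, 0, 2, 0, 0); (2, 0, 0, 0, 0))


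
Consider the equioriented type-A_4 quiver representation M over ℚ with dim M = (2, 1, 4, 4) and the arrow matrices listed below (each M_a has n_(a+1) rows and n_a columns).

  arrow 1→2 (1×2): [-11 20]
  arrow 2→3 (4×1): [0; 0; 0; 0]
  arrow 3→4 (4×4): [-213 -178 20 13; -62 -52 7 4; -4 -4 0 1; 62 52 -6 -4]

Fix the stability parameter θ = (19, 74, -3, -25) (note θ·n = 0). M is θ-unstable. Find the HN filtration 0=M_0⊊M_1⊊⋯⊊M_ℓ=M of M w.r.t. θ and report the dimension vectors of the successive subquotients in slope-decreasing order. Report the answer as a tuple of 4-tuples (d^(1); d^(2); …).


Via rank(M_{q-1}∘⋯∘M_p): M ≅ I[1,1], I[1,2], I[3,3], I[3,4]^3, I[4,4].
μ_θ-semistable layers: μ^(1)=74; μ^(2)=19; μ^(3)=-3; μ^(4)=-14; μ^(5)=-25

((0, 1, 0, 0); (2, 0, 0, 0); (0, 0, 1, 0); (0, 0, 3, 3); (0, 0, 0, 1))


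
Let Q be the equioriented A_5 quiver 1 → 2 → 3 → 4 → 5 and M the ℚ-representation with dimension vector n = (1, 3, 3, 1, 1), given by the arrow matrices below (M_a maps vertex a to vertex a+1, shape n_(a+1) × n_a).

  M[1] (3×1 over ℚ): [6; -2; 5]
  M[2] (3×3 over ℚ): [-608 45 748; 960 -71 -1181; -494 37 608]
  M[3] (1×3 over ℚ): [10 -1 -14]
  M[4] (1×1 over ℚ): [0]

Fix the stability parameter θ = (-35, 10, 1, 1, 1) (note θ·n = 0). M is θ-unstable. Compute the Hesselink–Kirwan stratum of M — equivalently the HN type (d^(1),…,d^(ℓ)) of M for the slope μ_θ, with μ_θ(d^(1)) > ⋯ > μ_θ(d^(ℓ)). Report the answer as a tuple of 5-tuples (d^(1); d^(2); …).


Interval decomposition of M: I[1,4], I[2,3]^2, I[5,5].
HN type (ℓ=4): μ^(1)=11/2; μ^(2)=4; μ^(3)=1; μ^(4)=-35

((0, 2, 2, 0, 0); (0, 1, 1, 1, 0); (0, 0, 0, 0, 1); (1, 0, 0, 0, 0))


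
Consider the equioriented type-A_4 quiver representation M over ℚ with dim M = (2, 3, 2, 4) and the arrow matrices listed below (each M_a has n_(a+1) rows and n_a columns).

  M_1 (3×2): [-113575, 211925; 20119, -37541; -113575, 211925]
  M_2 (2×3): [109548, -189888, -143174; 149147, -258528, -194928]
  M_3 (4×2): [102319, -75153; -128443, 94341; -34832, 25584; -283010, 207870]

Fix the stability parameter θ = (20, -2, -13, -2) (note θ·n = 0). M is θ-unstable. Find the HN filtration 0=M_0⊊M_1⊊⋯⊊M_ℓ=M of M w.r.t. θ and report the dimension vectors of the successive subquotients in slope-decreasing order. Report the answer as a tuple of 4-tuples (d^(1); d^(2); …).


Interval decomposition of M: I[1,1], I[1,4], I[2,2], I[2,3], I[4,4]^3.
HN type (ℓ=4): μ^(1)=20; μ^(2)=3/4; μ^(3)=-2; μ^(4)=-15/2

((1, 0, 0, 0); (1, 1, 1, 1); (0, 1, 0, 3); (0, 1, 1, 0))


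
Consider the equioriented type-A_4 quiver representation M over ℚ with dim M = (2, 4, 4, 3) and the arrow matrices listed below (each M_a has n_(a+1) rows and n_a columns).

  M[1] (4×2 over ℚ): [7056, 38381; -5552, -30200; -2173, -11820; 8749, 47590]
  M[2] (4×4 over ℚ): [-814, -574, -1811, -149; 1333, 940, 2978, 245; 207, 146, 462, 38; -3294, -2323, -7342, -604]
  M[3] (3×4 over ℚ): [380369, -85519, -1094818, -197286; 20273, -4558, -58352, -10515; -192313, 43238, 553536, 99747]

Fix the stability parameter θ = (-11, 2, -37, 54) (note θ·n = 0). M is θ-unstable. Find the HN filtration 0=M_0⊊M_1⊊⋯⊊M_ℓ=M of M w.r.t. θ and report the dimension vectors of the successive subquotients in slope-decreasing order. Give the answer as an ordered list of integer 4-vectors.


Barcode: M ≅ I[1,4]^2, I[2,3]^2, I[4,4]. HN layers by μ_θ (3 steps, strictly decreasing):
  μ^(1)=54; μ^(2)=-46/3; μ^(3)=-35/2

((0, 0, 0, 3); (2, 2, 2, 0); (0, 2, 2, 0))


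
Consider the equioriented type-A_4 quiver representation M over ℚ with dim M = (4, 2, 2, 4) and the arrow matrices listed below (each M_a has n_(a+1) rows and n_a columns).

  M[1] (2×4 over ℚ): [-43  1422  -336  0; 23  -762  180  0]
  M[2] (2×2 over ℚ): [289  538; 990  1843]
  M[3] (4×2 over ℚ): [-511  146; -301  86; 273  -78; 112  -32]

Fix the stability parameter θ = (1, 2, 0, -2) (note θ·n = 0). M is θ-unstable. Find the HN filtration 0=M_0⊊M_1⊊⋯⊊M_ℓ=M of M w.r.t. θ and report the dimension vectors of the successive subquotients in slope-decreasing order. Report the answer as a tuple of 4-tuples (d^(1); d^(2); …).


Interval decomposition of M: I[1,1]^2, I[1,3], I[1,4], I[4,4]^3.
HN type (ℓ=3): μ^(1)=1; μ^(2)=1/4; μ^(3)=-2

((3, 1, 1, 0); (1, 1, 1, 1); (0, 0, 0, 3))


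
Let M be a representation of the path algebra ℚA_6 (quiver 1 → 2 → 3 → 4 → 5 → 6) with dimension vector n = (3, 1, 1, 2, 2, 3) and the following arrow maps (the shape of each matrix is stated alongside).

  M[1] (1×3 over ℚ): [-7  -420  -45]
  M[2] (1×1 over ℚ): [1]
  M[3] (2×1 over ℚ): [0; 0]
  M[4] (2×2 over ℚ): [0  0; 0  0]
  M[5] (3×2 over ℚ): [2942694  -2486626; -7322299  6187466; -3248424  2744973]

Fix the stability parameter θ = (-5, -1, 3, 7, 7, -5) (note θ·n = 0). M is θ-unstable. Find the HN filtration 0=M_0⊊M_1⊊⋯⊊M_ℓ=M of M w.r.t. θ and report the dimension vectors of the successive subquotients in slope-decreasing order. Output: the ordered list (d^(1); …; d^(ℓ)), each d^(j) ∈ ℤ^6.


Via rank(M_{q-1}∘⋯∘M_p): M ≅ I[1,1]^2, I[1,3], I[4,4]^2, I[5,6]^2, I[6,6].
μ_θ-semistable layers: μ^(1)=7; μ^(2)=3; μ^(3)=1; μ^(4)=-1; μ^(5)=-5

((0, 0, 0, 2, 0, 0); (0, 0, 1, 0, 0, 0); (0, 0, 0, 0, 2, 2); (0, 1, 0, 0, 0, 0); (3, 0, 0, 0, 0, 1))


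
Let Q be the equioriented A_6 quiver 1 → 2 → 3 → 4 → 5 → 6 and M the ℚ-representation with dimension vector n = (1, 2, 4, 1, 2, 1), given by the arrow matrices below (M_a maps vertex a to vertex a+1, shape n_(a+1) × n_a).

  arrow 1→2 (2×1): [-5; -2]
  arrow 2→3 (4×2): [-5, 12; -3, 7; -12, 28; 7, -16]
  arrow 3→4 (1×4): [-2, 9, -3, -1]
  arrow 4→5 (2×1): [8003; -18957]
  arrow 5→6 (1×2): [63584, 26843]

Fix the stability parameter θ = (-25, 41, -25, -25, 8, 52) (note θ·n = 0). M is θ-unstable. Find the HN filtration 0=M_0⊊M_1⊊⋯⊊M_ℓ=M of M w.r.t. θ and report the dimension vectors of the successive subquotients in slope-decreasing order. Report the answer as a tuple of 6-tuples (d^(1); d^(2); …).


Interval decomposition of M: I[1,6], I[2,3], I[3,3]^2, I[5,5].
HN type (ℓ=4): μ^(1)=52; μ^(2)=8; μ^(3)=-3; μ^(4)=-25

((0, 0, 0, 0, 0, 1); (0, 1, 1, 0, 2, 0); (0, 1, 1, 1, 0, 0); (1, 0, 2, 0, 0, 0))


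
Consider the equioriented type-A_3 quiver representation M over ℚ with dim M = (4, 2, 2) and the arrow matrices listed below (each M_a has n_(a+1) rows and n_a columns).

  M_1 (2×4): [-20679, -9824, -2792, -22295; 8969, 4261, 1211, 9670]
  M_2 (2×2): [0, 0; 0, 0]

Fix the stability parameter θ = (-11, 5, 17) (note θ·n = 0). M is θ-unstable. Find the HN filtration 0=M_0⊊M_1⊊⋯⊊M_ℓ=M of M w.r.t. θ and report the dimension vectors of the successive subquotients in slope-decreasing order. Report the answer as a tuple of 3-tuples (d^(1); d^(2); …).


Interval decomposition of M: I[1,1]^2, I[1,2]^2, I[3,3]^2.
HN type (ℓ=3): μ^(1)=17; μ^(2)=5; μ^(3)=-11

((0, 0, 2); (0, 2, 0); (4, 0, 0))


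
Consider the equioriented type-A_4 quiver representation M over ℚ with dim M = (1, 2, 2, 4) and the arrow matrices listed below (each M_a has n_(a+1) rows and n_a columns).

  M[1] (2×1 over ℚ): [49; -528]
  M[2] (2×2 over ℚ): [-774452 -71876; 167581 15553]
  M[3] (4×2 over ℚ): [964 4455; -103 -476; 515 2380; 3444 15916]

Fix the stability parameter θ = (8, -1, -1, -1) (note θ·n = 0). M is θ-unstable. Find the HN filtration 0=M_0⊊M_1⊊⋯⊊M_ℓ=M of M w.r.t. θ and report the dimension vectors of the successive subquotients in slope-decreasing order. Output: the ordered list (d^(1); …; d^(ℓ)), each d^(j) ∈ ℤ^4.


Barcode: M ≅ I[1,4], I[2,2], I[3,4], I[4,4]^2. HN layers by μ_θ (2 steps, strictly decreasing):
  μ^(1)=5/4; μ^(2)=-1

((1, 1, 1, 1); (0, 1, 1, 3))


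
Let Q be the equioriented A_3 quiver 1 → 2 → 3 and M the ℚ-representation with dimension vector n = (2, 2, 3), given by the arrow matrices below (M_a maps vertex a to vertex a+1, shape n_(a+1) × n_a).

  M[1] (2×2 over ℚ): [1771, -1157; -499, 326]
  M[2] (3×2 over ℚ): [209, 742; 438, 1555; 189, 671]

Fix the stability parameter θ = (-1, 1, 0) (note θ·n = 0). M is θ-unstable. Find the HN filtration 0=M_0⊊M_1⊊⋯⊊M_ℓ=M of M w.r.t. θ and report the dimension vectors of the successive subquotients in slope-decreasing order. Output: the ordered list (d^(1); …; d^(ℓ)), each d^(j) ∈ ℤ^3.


Interval decomposition of M: I[1,3]^2, I[3,3].
HN type (ℓ=3): μ^(1)=1/2; μ^(2)=0; μ^(3)=-1

((0, 2, 2); (0, 0, 1); (2, 0, 0))


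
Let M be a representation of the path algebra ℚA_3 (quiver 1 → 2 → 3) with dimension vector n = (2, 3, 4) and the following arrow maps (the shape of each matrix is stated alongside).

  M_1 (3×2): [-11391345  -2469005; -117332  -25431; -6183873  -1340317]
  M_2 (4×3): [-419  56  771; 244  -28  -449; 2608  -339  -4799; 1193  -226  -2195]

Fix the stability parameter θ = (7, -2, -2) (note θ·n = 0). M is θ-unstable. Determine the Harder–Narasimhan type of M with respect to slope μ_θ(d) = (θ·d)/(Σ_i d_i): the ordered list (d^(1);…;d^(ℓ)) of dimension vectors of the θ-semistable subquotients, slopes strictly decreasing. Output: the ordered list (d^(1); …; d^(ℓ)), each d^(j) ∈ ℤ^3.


Barcode: M ≅ I[1,3]^2, I[2,3], I[3,3]. HN layers by μ_θ (2 steps, strictly decreasing):
  μ^(1)=1; μ^(2)=-2

((2, 2, 2); (0, 1, 2))


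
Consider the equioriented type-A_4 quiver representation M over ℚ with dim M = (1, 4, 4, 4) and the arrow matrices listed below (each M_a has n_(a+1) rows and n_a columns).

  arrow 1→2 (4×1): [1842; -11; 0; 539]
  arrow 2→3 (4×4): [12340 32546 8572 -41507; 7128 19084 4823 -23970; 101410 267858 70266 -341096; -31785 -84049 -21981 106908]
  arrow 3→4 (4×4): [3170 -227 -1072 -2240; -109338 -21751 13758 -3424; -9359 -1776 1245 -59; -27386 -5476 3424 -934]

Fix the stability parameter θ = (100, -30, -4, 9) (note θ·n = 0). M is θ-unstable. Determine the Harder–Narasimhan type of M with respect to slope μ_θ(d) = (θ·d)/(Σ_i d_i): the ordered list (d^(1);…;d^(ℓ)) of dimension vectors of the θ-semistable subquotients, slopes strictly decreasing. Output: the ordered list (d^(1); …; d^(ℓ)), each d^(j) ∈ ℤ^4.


Via rank(M_{q-1}∘⋯∘M_p): M ≅ I[1,3], I[2,2], I[2,4]^2, I[3,4], I[4,4].
μ_θ-semistable layers: μ^(1)=22; μ^(2)=9; μ^(3)=-4; μ^(4)=-30

((1, 1, 1, 0); (0, 0, 0, 4); (0, 0, 3, 0); (0, 3, 0, 0))


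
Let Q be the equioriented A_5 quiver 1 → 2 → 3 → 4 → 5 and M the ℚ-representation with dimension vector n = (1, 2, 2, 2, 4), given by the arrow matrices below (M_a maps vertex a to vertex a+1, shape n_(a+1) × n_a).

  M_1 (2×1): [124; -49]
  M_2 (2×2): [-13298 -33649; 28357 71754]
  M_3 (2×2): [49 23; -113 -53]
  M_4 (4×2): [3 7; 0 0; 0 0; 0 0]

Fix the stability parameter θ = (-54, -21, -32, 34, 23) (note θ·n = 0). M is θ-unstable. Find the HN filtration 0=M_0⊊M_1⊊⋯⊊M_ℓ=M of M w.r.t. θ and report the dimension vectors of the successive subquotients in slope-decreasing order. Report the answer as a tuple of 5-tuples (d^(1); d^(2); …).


Interval decomposition of M: I[1,4], I[2,5], I[5,5]^3.
HN type (ℓ=5): μ^(1)=34; μ^(2)=57/2; μ^(3)=23; μ^(4)=-53/2; μ^(5)=-54

((0, 0, 0, 1, 0); (0, 0, 0, 1, 1); (0, 0, 0, 0, 3); (0, 2, 2, 0, 0); (1, 0, 0, 0, 0))


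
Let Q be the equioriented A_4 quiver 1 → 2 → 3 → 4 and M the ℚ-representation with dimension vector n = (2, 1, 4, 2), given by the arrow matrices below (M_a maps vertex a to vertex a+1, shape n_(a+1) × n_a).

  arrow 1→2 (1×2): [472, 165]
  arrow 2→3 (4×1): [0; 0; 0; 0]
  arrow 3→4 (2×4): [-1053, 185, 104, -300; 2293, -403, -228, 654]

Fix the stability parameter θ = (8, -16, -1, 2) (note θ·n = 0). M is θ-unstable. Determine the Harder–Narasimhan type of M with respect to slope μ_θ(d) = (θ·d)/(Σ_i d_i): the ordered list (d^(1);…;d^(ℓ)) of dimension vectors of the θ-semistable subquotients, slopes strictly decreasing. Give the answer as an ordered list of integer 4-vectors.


Interval decomposition of M: I[1,1], I[1,2], I[3,3]^2, I[3,4]^2.
HN type (ℓ=4): μ^(1)=8; μ^(2)=2; μ^(3)=-1; μ^(4)=-4

((1, 0, 0, 0); (0, 0, 0, 2); (0, 0, 4, 0); (1, 1, 0, 0))


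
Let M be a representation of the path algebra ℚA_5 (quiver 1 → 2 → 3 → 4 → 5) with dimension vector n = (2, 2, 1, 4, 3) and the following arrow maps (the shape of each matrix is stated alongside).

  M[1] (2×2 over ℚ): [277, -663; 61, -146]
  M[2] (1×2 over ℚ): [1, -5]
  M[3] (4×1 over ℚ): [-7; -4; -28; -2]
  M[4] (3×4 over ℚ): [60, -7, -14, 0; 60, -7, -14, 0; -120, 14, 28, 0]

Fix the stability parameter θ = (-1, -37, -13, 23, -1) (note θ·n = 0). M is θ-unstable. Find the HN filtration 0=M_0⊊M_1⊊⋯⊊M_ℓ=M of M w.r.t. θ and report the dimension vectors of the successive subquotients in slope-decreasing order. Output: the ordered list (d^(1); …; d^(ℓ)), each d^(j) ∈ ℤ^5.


Via rank(M_{q-1}∘⋯∘M_p): M ≅ I[1,2], I[1,4], I[4,4]^2, I[4,5], I[5,5]^2.
μ_θ-semistable layers: μ^(1)=23; μ^(2)=11; μ^(3)=-1; μ^(4)=-13; μ^(5)=-19

((0, 0, 0, 3, 0); (0, 0, 0, 1, 1); (0, 0, 0, 0, 2); (0, 0, 1, 0, 0); (2, 2, 0, 0, 0))


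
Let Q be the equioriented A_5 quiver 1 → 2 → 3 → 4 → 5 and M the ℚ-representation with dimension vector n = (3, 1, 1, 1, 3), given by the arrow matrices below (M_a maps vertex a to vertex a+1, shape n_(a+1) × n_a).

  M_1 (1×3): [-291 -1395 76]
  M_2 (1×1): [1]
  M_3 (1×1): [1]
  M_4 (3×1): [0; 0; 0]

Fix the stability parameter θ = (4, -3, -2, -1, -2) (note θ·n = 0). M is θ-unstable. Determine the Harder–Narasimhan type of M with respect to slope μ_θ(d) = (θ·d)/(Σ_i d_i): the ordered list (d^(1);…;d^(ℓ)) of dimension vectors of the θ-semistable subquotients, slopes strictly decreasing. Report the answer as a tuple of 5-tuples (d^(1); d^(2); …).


Barcode: M ≅ I[1,1]^2, I[1,4], I[5,5]^3. HN layers by μ_θ (3 steps, strictly decreasing):
  μ^(1)=4; μ^(2)=-1/2; μ^(3)=-2

((2, 0, 0, 0, 0); (1, 1, 1, 1, 0); (0, 0, 0, 0, 3))


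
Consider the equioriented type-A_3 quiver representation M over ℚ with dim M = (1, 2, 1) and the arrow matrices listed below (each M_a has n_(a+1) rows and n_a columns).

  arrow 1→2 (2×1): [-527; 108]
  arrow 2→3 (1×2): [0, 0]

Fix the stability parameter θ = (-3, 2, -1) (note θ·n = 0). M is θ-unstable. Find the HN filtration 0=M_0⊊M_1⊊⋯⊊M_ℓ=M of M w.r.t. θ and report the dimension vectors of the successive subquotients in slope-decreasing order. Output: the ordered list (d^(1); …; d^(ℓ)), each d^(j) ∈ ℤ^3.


Barcode: M ≅ I[1,2], I[2,2], I[3,3]. HN layers by μ_θ (3 steps, strictly decreasing):
  μ^(1)=2; μ^(2)=-1; μ^(3)=-3

((0, 2, 0); (0, 0, 1); (1, 0, 0))


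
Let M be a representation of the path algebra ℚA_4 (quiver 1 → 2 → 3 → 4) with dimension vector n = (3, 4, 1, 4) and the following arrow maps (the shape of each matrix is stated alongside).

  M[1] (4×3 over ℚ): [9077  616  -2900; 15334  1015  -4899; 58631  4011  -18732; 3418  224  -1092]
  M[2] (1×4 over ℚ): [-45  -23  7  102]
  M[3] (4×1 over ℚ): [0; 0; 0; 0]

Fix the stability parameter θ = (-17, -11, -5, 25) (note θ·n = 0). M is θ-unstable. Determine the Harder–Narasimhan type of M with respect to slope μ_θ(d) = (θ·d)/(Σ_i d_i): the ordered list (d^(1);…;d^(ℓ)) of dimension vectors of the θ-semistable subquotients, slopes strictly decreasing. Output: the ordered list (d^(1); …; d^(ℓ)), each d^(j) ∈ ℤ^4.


Interval decomposition of M: I[1,2]^2, I[1,3], I[2,2], I[4,4]^4.
HN type (ℓ=4): μ^(1)=25; μ^(2)=-5; μ^(3)=-11; μ^(4)=-17

((0, 0, 0, 4); (0, 0, 1, 0); (0, 4, 0, 0); (3, 0, 0, 0))


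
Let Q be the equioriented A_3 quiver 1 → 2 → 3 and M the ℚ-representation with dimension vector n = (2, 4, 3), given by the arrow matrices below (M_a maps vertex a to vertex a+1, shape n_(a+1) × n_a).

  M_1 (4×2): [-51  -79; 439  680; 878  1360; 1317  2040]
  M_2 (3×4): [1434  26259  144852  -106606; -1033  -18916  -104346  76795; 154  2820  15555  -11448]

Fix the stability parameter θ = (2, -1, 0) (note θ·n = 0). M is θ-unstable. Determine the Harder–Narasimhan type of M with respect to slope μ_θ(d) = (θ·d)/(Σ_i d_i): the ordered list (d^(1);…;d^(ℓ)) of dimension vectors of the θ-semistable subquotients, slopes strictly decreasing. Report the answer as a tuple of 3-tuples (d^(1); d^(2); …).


Barcode: M ≅ I[1,3]^2, I[2,2], I[2,3]. HN layers by μ_θ (3 steps, strictly decreasing):
  μ^(1)=1/3; μ^(2)=0; μ^(3)=-1

((2, 2, 2); (0, 0, 1); (0, 2, 0))


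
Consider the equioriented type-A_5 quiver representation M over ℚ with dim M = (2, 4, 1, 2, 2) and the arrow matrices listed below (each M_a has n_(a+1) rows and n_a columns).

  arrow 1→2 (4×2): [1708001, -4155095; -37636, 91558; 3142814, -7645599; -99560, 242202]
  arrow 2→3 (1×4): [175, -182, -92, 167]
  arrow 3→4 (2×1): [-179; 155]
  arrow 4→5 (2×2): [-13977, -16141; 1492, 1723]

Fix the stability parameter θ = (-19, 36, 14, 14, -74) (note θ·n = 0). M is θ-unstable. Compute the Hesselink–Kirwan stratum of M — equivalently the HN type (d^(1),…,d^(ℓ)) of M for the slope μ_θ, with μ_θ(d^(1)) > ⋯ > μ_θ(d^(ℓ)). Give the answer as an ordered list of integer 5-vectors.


Interval decomposition of M: I[1,2], I[1,5], I[2,2]^2, I[4,5].
HN type (ℓ=4): μ^(1)=36; μ^(2)=-5/2; μ^(3)=-19; μ^(4)=-30

((0, 3, 0, 0, 0); (0, 1, 1, 1, 1); (2, 0, 0, 0, 0); (0, 0, 0, 1, 1))


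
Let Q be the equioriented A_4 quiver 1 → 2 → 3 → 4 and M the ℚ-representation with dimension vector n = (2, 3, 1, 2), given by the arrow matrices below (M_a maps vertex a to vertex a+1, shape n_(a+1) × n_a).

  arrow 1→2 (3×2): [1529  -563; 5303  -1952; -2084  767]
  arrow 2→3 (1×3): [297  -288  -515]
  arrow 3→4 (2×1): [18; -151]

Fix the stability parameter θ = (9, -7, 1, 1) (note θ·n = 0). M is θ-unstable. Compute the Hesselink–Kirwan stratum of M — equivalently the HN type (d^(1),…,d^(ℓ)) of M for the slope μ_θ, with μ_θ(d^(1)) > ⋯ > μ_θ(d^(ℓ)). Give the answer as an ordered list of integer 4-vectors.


Interval decomposition of M: I[1,2], I[1,4], I[2,2], I[4,4].
HN type (ℓ=2): μ^(1)=1; μ^(2)=-7

((2, 2, 1, 2); (0, 1, 0, 0))


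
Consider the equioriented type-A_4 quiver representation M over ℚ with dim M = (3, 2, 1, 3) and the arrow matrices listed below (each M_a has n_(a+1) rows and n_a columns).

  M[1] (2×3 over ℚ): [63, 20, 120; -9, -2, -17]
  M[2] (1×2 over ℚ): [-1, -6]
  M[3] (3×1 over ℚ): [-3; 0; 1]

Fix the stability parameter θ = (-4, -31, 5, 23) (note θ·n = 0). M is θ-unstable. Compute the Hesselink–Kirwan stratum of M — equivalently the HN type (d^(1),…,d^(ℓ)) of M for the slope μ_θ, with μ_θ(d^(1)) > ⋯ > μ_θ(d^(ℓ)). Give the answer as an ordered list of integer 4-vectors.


Barcode: M ≅ I[1,1], I[1,2], I[1,4], I[4,4]^2. HN layers by μ_θ (4 steps, strictly decreasing):
  μ^(1)=23; μ^(2)=5; μ^(3)=-4; μ^(4)=-35/2

((0, 0, 0, 3); (0, 0, 1, 0); (1, 0, 0, 0); (2, 2, 0, 0))


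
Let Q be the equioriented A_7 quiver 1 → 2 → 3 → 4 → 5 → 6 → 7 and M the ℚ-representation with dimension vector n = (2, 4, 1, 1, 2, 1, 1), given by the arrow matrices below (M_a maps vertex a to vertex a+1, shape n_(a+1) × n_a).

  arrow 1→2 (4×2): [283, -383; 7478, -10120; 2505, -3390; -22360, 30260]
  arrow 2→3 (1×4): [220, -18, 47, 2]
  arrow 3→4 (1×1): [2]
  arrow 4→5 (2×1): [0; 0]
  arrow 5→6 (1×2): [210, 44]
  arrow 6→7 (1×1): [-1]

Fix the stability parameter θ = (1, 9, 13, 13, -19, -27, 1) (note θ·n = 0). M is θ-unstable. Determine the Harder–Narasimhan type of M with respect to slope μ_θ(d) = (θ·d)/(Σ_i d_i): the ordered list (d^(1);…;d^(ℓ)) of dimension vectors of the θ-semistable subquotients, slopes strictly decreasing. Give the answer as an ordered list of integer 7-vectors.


Interval decomposition of M: I[1,2], I[1,4], I[2,2]^2, I[5,5], I[5,7].
HN type (ℓ=5): μ^(1)=13; μ^(2)=9; μ^(3)=1; μ^(4)=-19; μ^(5)=-23

((0, 0, 1, 1, 0, 0, 0); (0, 4, 0, 0, 0, 0, 0); (2, 0, 0, 0, 0, 0, 1); (0, 0, 0, 0, 1, 0, 0); (0, 0, 0, 0, 1, 1, 0))


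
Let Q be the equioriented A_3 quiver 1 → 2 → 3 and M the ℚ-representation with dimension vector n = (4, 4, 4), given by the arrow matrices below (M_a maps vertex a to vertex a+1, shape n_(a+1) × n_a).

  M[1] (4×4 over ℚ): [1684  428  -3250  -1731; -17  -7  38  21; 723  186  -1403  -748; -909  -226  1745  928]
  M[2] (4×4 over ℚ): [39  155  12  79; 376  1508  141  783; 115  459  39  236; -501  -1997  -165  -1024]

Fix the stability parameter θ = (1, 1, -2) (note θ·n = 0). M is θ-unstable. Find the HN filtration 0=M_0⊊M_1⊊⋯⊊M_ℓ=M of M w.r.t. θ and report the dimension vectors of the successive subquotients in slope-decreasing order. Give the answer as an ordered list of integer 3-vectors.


Barcode: M ≅ I[1,1], I[1,2]^2, I[1,3], I[2,3], I[3,3]^2. HN layers by μ_θ (4 steps, strictly decreasing):
  μ^(1)=1; μ^(2)=0; μ^(3)=-1/2; μ^(4)=-2

((3, 2, 0); (1, 1, 1); (0, 1, 1); (0, 0, 2))


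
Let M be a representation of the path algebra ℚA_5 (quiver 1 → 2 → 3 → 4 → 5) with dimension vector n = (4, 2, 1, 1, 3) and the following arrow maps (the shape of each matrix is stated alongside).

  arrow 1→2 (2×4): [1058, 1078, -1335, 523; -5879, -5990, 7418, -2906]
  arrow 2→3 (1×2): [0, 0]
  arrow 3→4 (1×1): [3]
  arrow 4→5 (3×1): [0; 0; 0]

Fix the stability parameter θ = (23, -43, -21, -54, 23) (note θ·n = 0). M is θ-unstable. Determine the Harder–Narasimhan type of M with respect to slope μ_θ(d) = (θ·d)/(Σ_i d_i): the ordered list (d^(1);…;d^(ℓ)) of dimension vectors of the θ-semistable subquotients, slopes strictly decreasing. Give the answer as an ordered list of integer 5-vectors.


Barcode: M ≅ I[1,1]^2, I[1,2]^2, I[3,4], I[5,5]^3. HN layers by μ_θ (3 steps, strictly decreasing):
  μ^(1)=23; μ^(2)=-10; μ^(3)=-75/2

((2, 0, 0, 0, 3); (2, 2, 0, 0, 0); (0, 0, 1, 1, 0))


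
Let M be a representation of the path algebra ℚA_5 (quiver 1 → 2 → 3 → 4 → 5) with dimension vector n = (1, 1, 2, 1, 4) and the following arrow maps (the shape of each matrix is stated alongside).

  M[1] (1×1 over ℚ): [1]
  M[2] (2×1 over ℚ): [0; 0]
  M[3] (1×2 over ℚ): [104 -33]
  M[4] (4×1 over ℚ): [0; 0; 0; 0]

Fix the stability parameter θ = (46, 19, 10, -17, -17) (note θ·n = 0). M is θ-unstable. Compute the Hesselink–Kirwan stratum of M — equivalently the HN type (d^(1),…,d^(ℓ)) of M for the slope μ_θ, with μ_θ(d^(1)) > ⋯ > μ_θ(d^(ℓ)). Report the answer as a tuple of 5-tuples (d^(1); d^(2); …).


Barcode: M ≅ I[1,2], I[3,3], I[3,4], I[5,5]^4. HN layers by μ_θ (4 steps, strictly decreasing):
  μ^(1)=65/2; μ^(2)=10; μ^(3)=-7/2; μ^(4)=-17

((1, 1, 0, 0, 0); (0, 0, 1, 0, 0); (0, 0, 1, 1, 0); (0, 0, 0, 0, 4))


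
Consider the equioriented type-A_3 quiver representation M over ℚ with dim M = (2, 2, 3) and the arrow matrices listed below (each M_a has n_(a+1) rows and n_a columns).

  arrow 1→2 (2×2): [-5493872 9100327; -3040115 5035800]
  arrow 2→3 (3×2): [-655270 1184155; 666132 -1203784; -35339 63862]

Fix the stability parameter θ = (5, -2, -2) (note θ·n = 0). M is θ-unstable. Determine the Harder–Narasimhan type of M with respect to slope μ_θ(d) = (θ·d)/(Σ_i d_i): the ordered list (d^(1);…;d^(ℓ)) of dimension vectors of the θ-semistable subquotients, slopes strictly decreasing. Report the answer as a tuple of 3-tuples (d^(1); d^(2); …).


Barcode: M ≅ I[1,3]^2, I[3,3]. HN layers by μ_θ (2 steps, strictly decreasing):
  μ^(1)=1/3; μ^(2)=-2

((2, 2, 2); (0, 0, 1))


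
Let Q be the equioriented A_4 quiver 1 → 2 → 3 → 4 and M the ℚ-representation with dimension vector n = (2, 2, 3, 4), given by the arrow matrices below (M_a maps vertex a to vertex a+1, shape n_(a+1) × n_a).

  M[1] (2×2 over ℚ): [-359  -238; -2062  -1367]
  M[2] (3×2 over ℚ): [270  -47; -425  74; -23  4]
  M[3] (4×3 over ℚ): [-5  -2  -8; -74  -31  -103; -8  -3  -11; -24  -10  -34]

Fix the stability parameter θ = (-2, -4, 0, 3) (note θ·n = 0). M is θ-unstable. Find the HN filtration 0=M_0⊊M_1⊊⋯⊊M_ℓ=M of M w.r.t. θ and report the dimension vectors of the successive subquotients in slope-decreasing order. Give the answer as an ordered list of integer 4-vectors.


Via rank(M_{q-1}∘⋯∘M_p): M ≅ I[1,4]^2, I[3,4], I[4,4].
μ_θ-semistable layers: μ^(1)=3; μ^(2)=0; μ^(3)=-3

((0, 0, 0, 4); (0, 0, 3, 0); (2, 2, 0, 0))


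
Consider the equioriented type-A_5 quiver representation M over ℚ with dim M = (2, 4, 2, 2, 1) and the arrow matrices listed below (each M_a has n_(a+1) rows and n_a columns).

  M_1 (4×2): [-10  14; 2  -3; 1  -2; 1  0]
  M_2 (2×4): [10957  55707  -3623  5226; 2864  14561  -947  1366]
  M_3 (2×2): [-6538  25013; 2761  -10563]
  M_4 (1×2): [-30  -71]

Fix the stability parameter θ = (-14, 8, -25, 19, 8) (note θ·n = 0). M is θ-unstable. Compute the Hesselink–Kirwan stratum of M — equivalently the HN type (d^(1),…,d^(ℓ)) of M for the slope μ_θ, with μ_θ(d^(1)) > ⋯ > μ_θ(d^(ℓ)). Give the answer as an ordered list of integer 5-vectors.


Barcode: M ≅ I[1,4], I[1,5], I[2,2]^2. HN layers by μ_θ (5 steps, strictly decreasing):
  μ^(1)=19; μ^(2)=27/2; μ^(3)=8; μ^(4)=-17/2; μ^(5)=-14

((0, 0, 0, 1, 0); (0, 0, 0, 1, 1); (0, 2, 0, 0, 0); (0, 2, 2, 0, 0); (2, 0, 0, 0, 0))


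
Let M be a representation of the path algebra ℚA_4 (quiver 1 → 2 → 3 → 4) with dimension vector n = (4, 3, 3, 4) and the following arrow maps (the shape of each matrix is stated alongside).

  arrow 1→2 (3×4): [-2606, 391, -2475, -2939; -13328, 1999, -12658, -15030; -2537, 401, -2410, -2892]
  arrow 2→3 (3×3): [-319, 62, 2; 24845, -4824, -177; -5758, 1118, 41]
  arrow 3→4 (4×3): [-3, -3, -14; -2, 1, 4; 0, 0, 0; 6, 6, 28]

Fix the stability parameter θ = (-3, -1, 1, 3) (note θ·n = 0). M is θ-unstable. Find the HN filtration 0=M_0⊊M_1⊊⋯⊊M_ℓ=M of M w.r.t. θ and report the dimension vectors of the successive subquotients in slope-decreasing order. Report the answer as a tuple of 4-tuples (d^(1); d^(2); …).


Interval decomposition of M: I[1,1], I[1,2], I[1,4]^2, I[3,3], I[4,4]^2.
HN type (ℓ=4): μ^(1)=3; μ^(2)=1; μ^(3)=-1; μ^(4)=-3

((0, 0, 0, 4); (0, 0, 3, 0); (0, 3, 0, 0); (4, 0, 0, 0))


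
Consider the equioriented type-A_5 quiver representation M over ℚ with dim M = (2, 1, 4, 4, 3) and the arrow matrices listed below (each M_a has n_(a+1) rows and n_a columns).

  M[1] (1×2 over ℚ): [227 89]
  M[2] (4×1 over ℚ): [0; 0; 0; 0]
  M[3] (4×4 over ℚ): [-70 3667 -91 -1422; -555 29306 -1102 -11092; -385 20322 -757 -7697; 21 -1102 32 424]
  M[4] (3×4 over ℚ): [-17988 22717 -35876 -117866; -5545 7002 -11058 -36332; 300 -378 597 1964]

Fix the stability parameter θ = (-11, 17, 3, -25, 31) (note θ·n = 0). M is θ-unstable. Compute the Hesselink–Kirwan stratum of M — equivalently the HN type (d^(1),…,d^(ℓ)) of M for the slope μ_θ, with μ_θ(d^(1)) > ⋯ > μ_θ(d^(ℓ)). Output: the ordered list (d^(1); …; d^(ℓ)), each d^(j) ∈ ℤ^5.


Interval decomposition of M: I[1,1], I[1,2], I[3,4], I[3,5]^3.
HN type (ℓ=3): μ^(1)=31; μ^(2)=17; μ^(3)=-11

((0, 0, 0, 0, 3); (0, 1, 0, 0, 0); (2, 0, 4, 4, 0))


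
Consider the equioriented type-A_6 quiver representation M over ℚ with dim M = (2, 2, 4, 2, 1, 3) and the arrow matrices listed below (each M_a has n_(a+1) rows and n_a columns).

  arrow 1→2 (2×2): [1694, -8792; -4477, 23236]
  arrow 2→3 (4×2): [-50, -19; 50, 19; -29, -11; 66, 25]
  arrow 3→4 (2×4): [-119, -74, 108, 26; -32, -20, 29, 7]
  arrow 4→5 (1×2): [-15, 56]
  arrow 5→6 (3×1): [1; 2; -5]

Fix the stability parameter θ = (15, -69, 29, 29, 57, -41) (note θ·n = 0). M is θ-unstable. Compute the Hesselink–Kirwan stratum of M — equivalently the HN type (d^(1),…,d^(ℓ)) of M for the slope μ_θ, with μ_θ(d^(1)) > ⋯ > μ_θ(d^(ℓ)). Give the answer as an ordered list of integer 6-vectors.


Interval decomposition of M: I[1,1], I[1,6], I[2,4], I[3,3]^2, I[6,6]^2.
HN type (ℓ=6): μ^(1)=29; μ^(2)=37/2; μ^(3)=15; μ^(4)=-27; μ^(5)=-41; μ^(6)=-69

((0, 0, 3, 1, 0, 0); (0, 0, 1, 1, 1, 1); (1, 0, 0, 0, 0, 0); (1, 1, 0, 0, 0, 0); (0, 0, 0, 0, 0, 2); (0, 1, 0, 0, 0, 0))


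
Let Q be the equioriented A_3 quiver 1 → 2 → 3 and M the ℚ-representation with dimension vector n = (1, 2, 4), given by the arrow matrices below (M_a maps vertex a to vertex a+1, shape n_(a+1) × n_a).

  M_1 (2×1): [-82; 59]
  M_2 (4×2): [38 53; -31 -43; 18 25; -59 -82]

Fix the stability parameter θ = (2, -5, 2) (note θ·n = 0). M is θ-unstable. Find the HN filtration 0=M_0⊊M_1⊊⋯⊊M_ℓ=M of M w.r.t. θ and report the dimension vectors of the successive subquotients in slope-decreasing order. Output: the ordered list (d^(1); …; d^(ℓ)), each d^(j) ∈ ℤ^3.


Via rank(M_{q-1}∘⋯∘M_p): M ≅ I[1,3], I[2,3], I[3,3]^2.
μ_θ-semistable layers: μ^(1)=2; μ^(2)=-3/2; μ^(3)=-5

((0, 0, 4); (1, 1, 0); (0, 1, 0))


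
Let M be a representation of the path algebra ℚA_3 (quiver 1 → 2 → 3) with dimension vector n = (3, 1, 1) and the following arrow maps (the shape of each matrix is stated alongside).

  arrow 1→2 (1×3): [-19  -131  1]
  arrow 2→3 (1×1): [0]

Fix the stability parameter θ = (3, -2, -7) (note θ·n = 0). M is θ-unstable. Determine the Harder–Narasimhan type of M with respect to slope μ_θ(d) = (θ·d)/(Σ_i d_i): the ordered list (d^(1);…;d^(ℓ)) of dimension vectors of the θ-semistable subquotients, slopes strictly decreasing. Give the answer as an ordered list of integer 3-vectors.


Barcode: M ≅ I[1,1]^2, I[1,2], I[3,3]. HN layers by μ_θ (3 steps, strictly decreasing):
  μ^(1)=3; μ^(2)=1/2; μ^(3)=-7

((2, 0, 0); (1, 1, 0); (0, 0, 1))


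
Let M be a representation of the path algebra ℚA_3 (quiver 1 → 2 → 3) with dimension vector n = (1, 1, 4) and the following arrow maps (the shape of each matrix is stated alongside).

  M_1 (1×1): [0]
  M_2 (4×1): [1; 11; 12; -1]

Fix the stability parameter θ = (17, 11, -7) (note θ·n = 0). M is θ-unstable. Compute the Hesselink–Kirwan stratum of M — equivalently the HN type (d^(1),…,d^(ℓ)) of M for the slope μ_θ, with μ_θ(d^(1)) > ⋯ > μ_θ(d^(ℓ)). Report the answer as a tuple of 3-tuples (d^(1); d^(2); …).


Barcode: M ≅ I[1,1], I[2,3], I[3,3]^3. HN layers by μ_θ (3 steps, strictly decreasing):
  μ^(1)=17; μ^(2)=2; μ^(3)=-7

((1, 0, 0); (0, 1, 1); (0, 0, 3))


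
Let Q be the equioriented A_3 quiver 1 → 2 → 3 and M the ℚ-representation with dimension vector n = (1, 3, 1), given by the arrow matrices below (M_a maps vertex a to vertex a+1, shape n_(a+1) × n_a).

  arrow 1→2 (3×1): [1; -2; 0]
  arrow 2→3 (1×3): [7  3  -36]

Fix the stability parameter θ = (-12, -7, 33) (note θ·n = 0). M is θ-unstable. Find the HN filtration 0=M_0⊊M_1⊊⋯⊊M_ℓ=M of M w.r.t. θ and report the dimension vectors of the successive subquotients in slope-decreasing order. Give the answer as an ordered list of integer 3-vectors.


Interval decomposition of M: I[1,3], I[2,2]^2.
HN type (ℓ=3): μ^(1)=33; μ^(2)=-7; μ^(3)=-12

((0, 0, 1); (0, 3, 0); (1, 0, 0))


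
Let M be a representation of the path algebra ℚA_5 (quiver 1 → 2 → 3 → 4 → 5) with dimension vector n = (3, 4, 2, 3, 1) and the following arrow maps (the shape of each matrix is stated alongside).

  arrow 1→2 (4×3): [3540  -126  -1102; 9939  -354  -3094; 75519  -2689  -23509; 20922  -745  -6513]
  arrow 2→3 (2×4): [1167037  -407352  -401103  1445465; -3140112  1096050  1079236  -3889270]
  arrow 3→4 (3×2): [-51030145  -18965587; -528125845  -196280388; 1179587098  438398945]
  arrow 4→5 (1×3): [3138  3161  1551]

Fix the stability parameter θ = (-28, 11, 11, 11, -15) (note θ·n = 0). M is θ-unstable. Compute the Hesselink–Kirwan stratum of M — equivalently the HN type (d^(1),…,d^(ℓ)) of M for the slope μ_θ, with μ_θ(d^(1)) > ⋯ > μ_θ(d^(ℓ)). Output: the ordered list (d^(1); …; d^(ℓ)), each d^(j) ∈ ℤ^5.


Via rank(M_{q-1}∘⋯∘M_p): M ≅ I[1,1], I[1,4], I[1,5], I[2,2]^2, I[4,4].
μ_θ-semistable layers: μ^(1)=11; μ^(2)=9/2; μ^(3)=-28

((0, 3, 1, 2, 0); (0, 1, 1, 1, 1); (3, 0, 0, 0, 0))


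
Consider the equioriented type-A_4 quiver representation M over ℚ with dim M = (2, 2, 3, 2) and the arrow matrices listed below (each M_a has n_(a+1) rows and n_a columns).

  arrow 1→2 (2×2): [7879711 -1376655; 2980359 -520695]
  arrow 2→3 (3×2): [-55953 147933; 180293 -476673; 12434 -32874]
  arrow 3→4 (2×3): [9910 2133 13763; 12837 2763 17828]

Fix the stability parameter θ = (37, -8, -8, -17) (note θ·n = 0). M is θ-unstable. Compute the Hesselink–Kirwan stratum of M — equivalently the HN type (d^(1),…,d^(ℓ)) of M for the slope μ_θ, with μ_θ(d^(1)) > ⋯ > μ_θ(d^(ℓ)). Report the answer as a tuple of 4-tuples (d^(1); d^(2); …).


Barcode: M ≅ I[1,1], I[1,4], I[2,2], I[3,3], I[3,4]. HN layers by μ_θ (4 steps, strictly decreasing):
  μ^(1)=37; μ^(2)=1; μ^(3)=-8; μ^(4)=-25/2

((1, 0, 0, 0); (1, 1, 1, 1); (0, 1, 1, 0); (0, 0, 1, 1))
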